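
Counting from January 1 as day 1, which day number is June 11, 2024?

Days in months before June: 31 + 29 + 31 + 30 + 31 = 152.
Plus 11 days into June → day 163.

163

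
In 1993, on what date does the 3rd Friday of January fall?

January 1993 begins on a Friday, so the first Friday is January 1.
The 3rd Friday is 2 weeks later: 1 + 14 = 15.

15 January 1993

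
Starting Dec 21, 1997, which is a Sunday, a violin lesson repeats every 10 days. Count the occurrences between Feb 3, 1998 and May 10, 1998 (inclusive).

10

Occurrences land 10·i days after Dec 21, 1997 for i = 0, 1, 2, …
Feb 3, 1998 is 44 days after the start; 44 ÷ 10 = 4 remainder 4; since the remainder is 4, round up to i = 5. First occurrence in the window: #6 on Feb 9, 1998 (5×10 = 50 days in).
May 10, 1998 is 140 days after the start; 140 ÷ 10 = 14 remainder 0. Last occurrence in the window: #15 on May 10, 1998.
Occurrences #6 through #15: 10 in total.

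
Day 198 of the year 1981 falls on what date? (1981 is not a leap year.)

Jul 17, 1981

Jan has 31 days (198 − 31 = 167 remain).
Feb has 28 days (167 − 28 = 139 remain).
Mar has 31 days (139 − 31 = 108 remain).
Apr has 30 days (108 − 30 = 78 remain).
May has 31 days (78 − 31 = 47 remain).
Jun has 30 days (47 − 30 = 17 remain).
17 into Jul → Jul 17.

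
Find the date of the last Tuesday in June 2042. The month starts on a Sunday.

June 2042 begins on a Sunday, so the first Tuesday is June 3 (2 days later).
June 2042 has 30 days. Adding weeks: 3, 10, 17, 24 — the last one ≤ 30 is the 24th.

2042-06-24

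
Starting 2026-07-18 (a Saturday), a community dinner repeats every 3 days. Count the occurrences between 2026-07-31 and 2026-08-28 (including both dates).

9

Occurrences land 3·i days after 2026-07-18 for i = 0, 1, 2, …
2026-07-31 is 13 days after the start; 13 ÷ 3 = 4 remainder 1; since the remainder is 1, round up to i = 5. First occurrence in the window: #6 on 2026-08-02 (5×3 = 15 days in).
2026-08-28 is 41 days after the start; 41 ÷ 3 = 13 remainder 2. Last occurrence in the window: #14 on 2026-08-26.
Occurrences #6 through #14: 9 in total.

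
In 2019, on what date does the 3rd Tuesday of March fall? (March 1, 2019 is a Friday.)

March 2019 begins on a Friday, so the first Tuesday is March 5 (4 days later).
The 3rd Tuesday is 2 weeks later: 5 + 14 = 19.

2019-03-19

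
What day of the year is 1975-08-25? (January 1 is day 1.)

237

Days in months before August: 31 + 28 + 31 + 30 + 31 + 30 + 31 = 212.
Plus 25 days into August → day 237.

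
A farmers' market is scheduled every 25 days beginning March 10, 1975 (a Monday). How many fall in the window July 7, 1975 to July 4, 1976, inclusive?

15

Occurrences land 25·i days after March 10, 1975 for i = 0, 1, 2, …
July 7, 1975 is 119 days after the start; 119 ÷ 25 = 4 remainder 19; since the remainder is 19, round up to i = 5. First occurrence in the window: #6 on July 13, 1975 (5×25 = 125 days in).
July 4, 1976 is 482 days after the start; 482 ÷ 25 = 19 remainder 7. Last occurrence in the window: #20 on June 27, 1976.
Occurrences #6 through #20: 15 in total.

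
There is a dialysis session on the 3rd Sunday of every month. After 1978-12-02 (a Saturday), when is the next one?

December 1978 starts on a Friday; its first Sunday is the 3rd, so the 3rd Sunday is the 17th — 1978-12-17.
1978-12-17 is after 1978-12-02, so that is the next one.

1978-12-17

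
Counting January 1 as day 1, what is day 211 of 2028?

Jan has 31 days (211 − 31 = 180 remain).
Feb has 29 days (180 − 29 = 151 remain).
Mar has 31 days (151 − 31 = 120 remain).
Apr has 30 days (120 − 30 = 90 remain).
May has 31 days (90 − 31 = 59 remain).
Jun has 30 days (59 − 30 = 29 remain).
29 into Jul → Jul 29.

Jul 29, 2028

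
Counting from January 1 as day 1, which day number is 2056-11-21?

Days in months before November: 31 + 29 + 31 + 30 + 31 + 30 + 31 + 31 + 30 + 31 = 305.
Plus 21 days into November → day 326.

326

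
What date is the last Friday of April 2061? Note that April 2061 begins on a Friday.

April 2061 begins on a Friday, so the first Friday is April 1.
April 2061 has 30 days. Adding weeks: 1, 8, 15, 22, 29 — the last one ≤ 30 is the 29th.

29 April 2061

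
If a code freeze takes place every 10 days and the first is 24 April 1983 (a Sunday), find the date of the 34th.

19 March 1984

The 34th occurrence is 33 intervals after the first: 33 × 10 = 330 days after 24 April 1983.
April has 30 days — 6 days to the end of April leaves 324.
May has 31 days (293 left).
June has 30 days (263 left).
July has 31 days (232 left).
August has 31 days (201 left).
September has 30 days (171 left).
October has 31 days (140 left).
November has 30 days (110 left).
December has 31 days (79 left).
January has 31 days (48 left).
February has 29 days (19 left).
19 days into March → 19 March 1984.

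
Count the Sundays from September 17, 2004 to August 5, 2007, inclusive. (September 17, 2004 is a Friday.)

151

September 17, 2004 is a Friday; the first Sunday on or after it is September 19, 2004 (2 days later).
From September 19, 2004 to August 5, 2007: 103 + 365 + 365 + 217 = 1050 days (rest of 2004, 2005, 2006, to August 5, 2007 in 2007).
1050 ÷ 7 = 150 full weeks with remainder 0, so 150 more Sundays after the first → 151.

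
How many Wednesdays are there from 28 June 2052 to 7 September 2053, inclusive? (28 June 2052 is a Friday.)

62

28 June 2052 is a Friday; the first Wednesday on or after it is 3 July 2052 (5 days later).
From 3 July 2052 to 7 September 2053: 181 + 250 = 431 days (rest of 2052, to 7 September 2053 in 2053).
431 ÷ 7 = 61 full weeks with remainder 4, so 61 more Wednesdays after the first → 62.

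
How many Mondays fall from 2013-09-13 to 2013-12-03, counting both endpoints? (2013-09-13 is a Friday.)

12

2013-09-13 is a Friday; the first Monday on or after it is 2013-09-16 (3 days later).
From 2013-09-16 to 2013-12-03: 14 + 31 + 30 + 3 = 78 days (rest of September, October, November, December).
78 ÷ 7 = 11 full weeks with remainder 1, so 11 more Mondays after the first → 12.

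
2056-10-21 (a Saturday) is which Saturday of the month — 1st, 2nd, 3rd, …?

Day 21 falls in week ⌈21/7⌉ of the month.
Days 1–7 hold the 1st Saturday, 8–14 the 2nd, 15–21 the 3rd, 22–28 the 4th, 29–31 the 5th.
21 is in the range for the 3rd.

3rd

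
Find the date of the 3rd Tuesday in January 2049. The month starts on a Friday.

January 2049 begins on a Friday, so the first Tuesday is January 5 (4 days later).
The 3rd Tuesday is 2 weeks later: 5 + 14 = 19.

January 19, 2049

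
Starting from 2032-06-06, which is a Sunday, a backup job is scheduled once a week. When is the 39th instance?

2033-02-27

The 39th occurrence is 38 intervals after the first: 38 × 7 = 266 days after 2032-06-06.
June has 30 days — 24 days to the end of June leaves 242.
July has 31 days (211 left).
August has 31 days (180 left).
September has 30 days (150 left).
October has 31 days (119 left).
November has 30 days (89 left).
December has 31 days (58 left).
January has 31 days (27 left).
27 days into February → 2033-02-27.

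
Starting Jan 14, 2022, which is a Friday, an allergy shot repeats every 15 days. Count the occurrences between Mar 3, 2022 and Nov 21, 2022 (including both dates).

17

Occurrences land 15·i days after Jan 14, 2022 for i = 0, 1, 2, …
Mar 3, 2022 is 48 days after the start; 48 ÷ 15 = 3 remainder 3; since the remainder is 3, round up to i = 4. First occurrence in the window: #5 on Mar 15, 2022 (4×15 = 60 days in).
Nov 21, 2022 is 311 days after the start; 311 ÷ 15 = 20 remainder 11. Last occurrence in the window: #21 on Nov 10, 2022.
Occurrences #5 through #21: 17 in total.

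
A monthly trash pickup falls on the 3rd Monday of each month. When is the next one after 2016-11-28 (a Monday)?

November 2016 starts on a Tuesday; its first Monday is the 7th, so the 3rd Monday is the 21st — 2016-11-21.
That is not after 2016-11-28, so look at December 2016.
December 2016 starts on a Thursday; its first Monday is the 5th, so the 3rd Monday is the 19th — 2016-12-19.

2016-12-19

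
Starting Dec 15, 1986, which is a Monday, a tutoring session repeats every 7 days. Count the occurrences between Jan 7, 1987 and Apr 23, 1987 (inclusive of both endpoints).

Occurrences land 7·i days after Dec 15, 1986 for i = 0, 1, 2, …
Jan 7, 1987 is 23 days after the start; 23 ÷ 7 = 3 remainder 2; since the remainder is 2, round up to i = 4. First occurrence in the window: #5 on Jan 12, 1987 (4×7 = 28 days in).
Apr 23, 1987 is 129 days after the start; 129 ÷ 7 = 18 remainder 3. Last occurrence in the window: #19 on Apr 20, 1987.
Occurrences #5 through #19: 15 in total.

15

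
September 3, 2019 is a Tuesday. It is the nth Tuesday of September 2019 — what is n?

1st

Day 3 falls in week ⌈3/7⌉ of the month.
Days 1–7 hold the 1st Tuesday, 8–14 the 2nd, 15–21 the 3rd, 22–28 the 4th, 29–31 the 5th.
3 is in the range for the 1st.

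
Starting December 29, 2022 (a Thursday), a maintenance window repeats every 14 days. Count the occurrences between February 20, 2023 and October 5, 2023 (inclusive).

Occurrences land 14·i days after December 29, 2022 for i = 0, 1, 2, …
February 20, 2023 is 53 days after the start; 53 ÷ 14 = 3 remainder 11; since the remainder is 11, round up to i = 4. First occurrence in the window: #5 on February 23, 2023 (4×14 = 56 days in).
October 5, 2023 is 280 days after the start; 280 ÷ 14 = 20 remainder 0. Last occurrence in the window: #21 on October 5, 2023.
Occurrences #5 through #21: 17 in total.

17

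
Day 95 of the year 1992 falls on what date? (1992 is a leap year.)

April 4, 1992

January has 31 days (95 − 31 = 64 remain).
February has 29 days (64 − 29 = 35 remain).
March has 31 days (35 − 31 = 4 remain).
4 into April → April 4.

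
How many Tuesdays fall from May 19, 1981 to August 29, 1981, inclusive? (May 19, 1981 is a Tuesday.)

15

May 19, 1981 is a Tuesday; the first Tuesday on or after it is May 19, 1981.
From May 19, 1981 to August 29, 1981: 12 + 30 + 31 + 29 = 102 days (rest of May, June, July, August).
102 ÷ 7 = 14 full weeks with remainder 4, so 14 more Tuesdays after the first → 15.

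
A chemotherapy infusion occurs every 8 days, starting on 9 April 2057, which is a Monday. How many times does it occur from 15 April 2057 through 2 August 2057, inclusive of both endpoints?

14

Occurrences land 8·i days after 9 April 2057 for i = 0, 1, 2, …
15 April 2057 is 6 days after the start; 6 ÷ 8 = 0 remainder 6; since the remainder is 6, round up to i = 1. First occurrence in the window: #2 on 17 April 2057 (1×8 = 8 days in).
2 August 2057 is 115 days after the start; 115 ÷ 8 = 14 remainder 3. Last occurrence in the window: #15 on 30 July 2057.
Occurrences #2 through #15: 14 in total.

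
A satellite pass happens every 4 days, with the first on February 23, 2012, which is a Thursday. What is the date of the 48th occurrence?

August 29, 2012

The 48th occurrence is 47 intervals after the first: 47 × 4 = 188 days after February 23, 2012.
February has 29 days — 6 days to the end of February leaves 182.
March has 31 days (151 left).
April has 30 days (121 left).
May has 31 days (90 left).
June has 30 days (60 left).
July has 31 days (29 left).
29 days into August → August 29, 2012.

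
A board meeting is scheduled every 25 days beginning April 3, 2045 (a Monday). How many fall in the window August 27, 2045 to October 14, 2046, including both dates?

17

Occurrences land 25·i days after April 3, 2045 for i = 0, 1, 2, …
August 27, 2045 is 146 days after the start; 146 ÷ 25 = 5 remainder 21; since the remainder is 21, round up to i = 6. First occurrence in the window: #7 on August 31, 2045 (6×25 = 150 days in).
October 14, 2046 is 559 days after the start; 559 ÷ 25 = 22 remainder 9. Last occurrence in the window: #23 on October 5, 2046.
Occurrences #7 through #23: 17 in total.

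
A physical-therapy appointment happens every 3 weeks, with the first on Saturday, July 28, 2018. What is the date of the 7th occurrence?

December 1, 2018

The 7th occurrence is 6 intervals after the first: 6 × 21 = 126 days after July 28, 2018.
July has 31 days — 3 days to the end of July leaves 123.
August has 31 days (92 left).
September has 30 days (62 left).
October has 31 days (31 left).
November has 30 days (1 left).
1 day into December → December 1, 2018.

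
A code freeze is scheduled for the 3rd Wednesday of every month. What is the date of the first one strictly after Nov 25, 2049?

Dec 15, 2049

Nov 2049 starts on a Monday; its first Wednesday is the 3rd, so the 3rd Wednesday is the 17th — Nov 17, 2049.
That is not after Nov 25, 2049, so look at Dec 2049.
Dec 2049 starts on a Wednesday; its first Wednesday is the 1st, so the 3rd Wednesday is the 15th — Dec 15, 2049.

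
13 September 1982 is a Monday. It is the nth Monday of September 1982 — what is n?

Day 13 falls in week ⌈13/7⌉ of the month.
Days 1–7 hold the 1st Monday, 8–14 the 2nd, 15–21 the 3rd, 22–28 the 4th, 29–31 the 5th.
13 is in the range for the 2nd.

2nd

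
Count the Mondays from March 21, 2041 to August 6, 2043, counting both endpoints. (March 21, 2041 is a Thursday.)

March 21, 2041 is a Thursday; the first Monday on or after it is March 25, 2041 (4 days later).
From March 25, 2041 to August 6, 2043: 281 + 365 + 218 = 864 days (rest of 2041, 2042, to August 6, 2043 in 2043).
864 ÷ 7 = 123 full weeks with remainder 3, so 123 more Mondays after the first → 124.

124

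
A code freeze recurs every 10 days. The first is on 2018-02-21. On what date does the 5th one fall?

2018-04-02

The 5th occurrence is 4 intervals after the first: 4 × 10 = 40 days after 2018-02-21.
February has 28 days — 7 days to the end of February leaves 33.
March has 31 days (2 left).
2 days into April → 2018-04-02.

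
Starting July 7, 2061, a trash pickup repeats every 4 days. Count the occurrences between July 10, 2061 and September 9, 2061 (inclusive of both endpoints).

Occurrences land 4·i days after July 7, 2061 for i = 0, 1, 2, …
July 10, 2061 is 3 days after the start; 3 ÷ 4 = 0 remainder 3; since the remainder is 3, round up to i = 1. First occurrence in the window: #2 on July 11, 2061 (1×4 = 4 days in).
September 9, 2061 is 64 days after the start; 64 ÷ 4 = 16 remainder 0. Last occurrence in the window: #17 on September 9, 2061.
Occurrences #2 through #17: 16 in total.

16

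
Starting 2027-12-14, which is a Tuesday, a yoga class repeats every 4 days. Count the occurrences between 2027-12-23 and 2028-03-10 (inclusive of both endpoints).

Occurrences land 4·i days after 2027-12-14 for i = 0, 1, 2, …
2027-12-23 is 9 days after the start; 9 ÷ 4 = 2 remainder 1; since the remainder is 1, round up to i = 3. First occurrence in the window: #4 on 2027-12-26 (3×4 = 12 days in).
2028-03-10 is 87 days after the start; 87 ÷ 4 = 21 remainder 3. Last occurrence in the window: #22 on 2028-03-07.
Occurrences #4 through #22: 19 in total.

19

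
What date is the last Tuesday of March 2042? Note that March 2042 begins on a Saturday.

March 2042 begins on a Saturday, so the first Tuesday is March 4 (3 days later).
March 2042 has 31 days. Adding weeks: 4, 11, 18, 25 — the last one ≤ 31 is the 25th.

2042-03-25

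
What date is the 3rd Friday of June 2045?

The first Friday of June 2045 is June 2.
The 3rd Friday is 2 weeks later: 2 + 14 = 16.

June 16, 2045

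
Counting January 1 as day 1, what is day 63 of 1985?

January has 31 days (63 − 31 = 32 remain).
February has 28 days (32 − 28 = 4 remain).
4 into March → March 4.

4 March 1985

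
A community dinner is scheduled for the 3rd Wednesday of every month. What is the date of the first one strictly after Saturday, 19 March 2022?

March 2022 starts on a Tuesday; its first Wednesday is the 2nd, so the 3rd Wednesday is the 16th — 16 March 2022.
That is not after 19 March 2022, so look at April 2022.
April 2022 starts on a Friday; its first Wednesday is the 6th, so the 3rd Wednesday is the 20th — 20 April 2022.

20 April 2022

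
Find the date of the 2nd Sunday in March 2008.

The first Sunday of March 2008 is March 2.
The 2nd Sunday is 1 weeks later: 2 + 7 = 9.

2008-03-09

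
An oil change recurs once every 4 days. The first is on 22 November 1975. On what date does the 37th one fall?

14 April 1976

The 37th occurrence is 36 intervals after the first: 36 × 4 = 144 days after 22 November 1975.
November has 30 days — 8 days to the end of November leaves 136.
December has 31 days (105 left).
January has 31 days (74 left).
February has 29 days (45 left).
March has 31 days (14 left).
14 days into April → 14 April 1976.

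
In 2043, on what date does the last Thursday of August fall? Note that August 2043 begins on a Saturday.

2043-08-27

August 2043 begins on a Saturday, so the first Thursday is August 6 (5 days later).
August 2043 has 31 days. Adding weeks: 6, 13, 20, 27 — the last one ≤ 31 is the 27th.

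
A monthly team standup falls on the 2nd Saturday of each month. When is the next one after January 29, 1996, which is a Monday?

February 10, 1996

January 1996 starts on a Monday; its first Saturday is the 6th, so the 2nd Saturday is the 13th — January 13, 1996.
That is not after January 29, 1996, so look at February 1996.
February 1996 starts on a Thursday; its first Saturday is the 3rd, so the 2nd Saturday is the 10th — February 10, 1996.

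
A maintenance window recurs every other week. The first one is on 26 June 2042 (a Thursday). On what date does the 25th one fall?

The 25th occurrence is 24 intervals after the first: 24 × 14 = 336 days after 26 June 2042.
June has 30 days — 4 days to the end of June leaves 332.
July has 31 days (301 left).
August has 31 days (270 left).
September has 30 days (240 left).
October has 31 days (209 left).
November has 30 days (179 left).
December has 31 days (148 left).
January has 31 days (117 left).
February has 28 days (89 left).
March has 31 days (58 left).
April has 30 days (28 left).
28 days into May → 28 May 2043.

28 May 2043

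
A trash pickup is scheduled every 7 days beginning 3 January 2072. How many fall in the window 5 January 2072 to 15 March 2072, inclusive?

Occurrences land 7·i days after 3 January 2072 for i = 0, 1, 2, …
5 January 2072 is 2 days after the start; 2 ÷ 7 = 0 remainder 2; since the remainder is 2, round up to i = 1. First occurrence in the window: #2 on 10 January 2072 (1×7 = 7 days in).
15 March 2072 is 72 days after the start; 72 ÷ 7 = 10 remainder 2. Last occurrence in the window: #11 on 13 March 2072.
Occurrences #2 through #11: 10 in total.

10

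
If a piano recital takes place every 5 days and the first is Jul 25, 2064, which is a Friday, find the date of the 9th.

Sep 3, 2064

The 9th occurrence is 8 intervals after the first: 8 × 5 = 40 days after Jul 25, 2064.
Jul has 31 days — 6 days to the end of Jul leaves 34.
Aug has 31 days (3 left).
3 days into Sep → Sep 3, 2064.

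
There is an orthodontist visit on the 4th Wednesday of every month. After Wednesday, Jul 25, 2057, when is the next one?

Jul 2057 starts on a Sunday; its first Wednesday is the 4th, so the 4th Wednesday is the 25th — Jul 25, 2057.
That is not after Jul 25, 2057, so look at Aug 2057.
Aug 2057 starts on a Wednesday; its first Wednesday is the 1st, so the 4th Wednesday is the 22nd — Aug 22, 2057.

Aug 22, 2057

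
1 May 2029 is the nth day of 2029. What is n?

121

Days in months before May: 31 + 28 + 31 + 30 = 120.
Plus 1 day into May → day 121.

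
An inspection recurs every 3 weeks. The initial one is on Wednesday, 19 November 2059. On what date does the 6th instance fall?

The 6th occurrence is 5 intervals after the first: 5 × 21 = 105 days after 19 November 2059.
November has 30 days — 11 days to the end of November leaves 94.
December has 31 days (63 left).
January has 31 days (32 left).
February has 29 days (3 left).
3 days into March → 3 March 2060.

3 March 2060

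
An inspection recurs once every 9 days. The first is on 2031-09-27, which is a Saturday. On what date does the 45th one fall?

The 45th occurrence is 44 intervals after the first: 44 × 9 = 396 days after 2031-09-27.
September has 30 days — 3 days to the end of September leaves 393.
October has 31 days (362 left).
November has 30 days (332 left).
December has 31 days (301 left).
January has 31 days (270 left).
February has 29 days (241 left).
March has 31 days (210 left).
April has 30 days (180 left).
May has 31 days (149 left).
June has 30 days (119 left).
July has 31 days (88 left).
August has 31 days (57 left).
September has 30 days (27 left).
27 days into October → 2032-10-27.

2032-10-27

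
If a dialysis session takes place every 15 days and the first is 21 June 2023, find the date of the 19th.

17 March 2024

The 19th occurrence is 18 intervals after the first: 18 × 15 = 270 days after 21 June 2023.
June has 30 days — 9 days to the end of June leaves 261.
July has 31 days (230 left).
August has 31 days (199 left).
September has 30 days (169 left).
October has 31 days (138 left).
November has 30 days (108 left).
December has 31 days (77 left).
January has 31 days (46 left).
February has 29 days (17 left).
17 days into March → 17 March 2024.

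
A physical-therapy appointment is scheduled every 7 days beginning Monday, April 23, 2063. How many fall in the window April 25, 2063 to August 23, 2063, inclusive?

Occurrences land 7·i days after April 23, 2063 for i = 0, 1, 2, …
April 25, 2063 is 2 days after the start; 2 ÷ 7 = 0 remainder 2; since the remainder is 2, round up to i = 1. First occurrence in the window: #2 on April 30, 2063 (1×7 = 7 days in).
August 23, 2063 is 122 days after the start; 122 ÷ 7 = 17 remainder 3. Last occurrence in the window: #18 on August 20, 2063.
Occurrences #2 through #18: 17 in total.

17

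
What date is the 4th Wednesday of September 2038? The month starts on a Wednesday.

2038-09-22

September 2038 begins on a Wednesday, so the first Wednesday is September 1.
The 4th Wednesday is 3 weeks later: 1 + 21 = 22.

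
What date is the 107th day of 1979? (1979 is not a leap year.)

April 17, 1979

January has 31 days (107 − 31 = 76 remain).
February has 28 days (76 − 28 = 48 remain).
March has 31 days (48 − 31 = 17 remain).
17 into April → April 17.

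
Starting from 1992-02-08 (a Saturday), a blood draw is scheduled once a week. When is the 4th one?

The 4th occurrence is 3 intervals after the first: 3 × 7 = 21 days after 1992-02-08.
21 days later is 1992-02-29.

1992-02-29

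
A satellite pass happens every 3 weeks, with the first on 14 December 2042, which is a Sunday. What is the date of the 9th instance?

The 9th occurrence is 8 intervals after the first: 8 × 21 = 168 days after 14 December 2042.
December has 31 days — 17 days to the end of December leaves 151.
January has 31 days (120 left).
February has 28 days (92 left).
March has 31 days (61 left).
April has 30 days (31 left).
31 days into May → 31 May 2043.

31 May 2043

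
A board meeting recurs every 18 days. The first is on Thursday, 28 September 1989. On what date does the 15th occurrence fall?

7 June 1990

The 15th occurrence is 14 intervals after the first: 14 × 18 = 252 days after 28 September 1989.
September has 30 days — 2 days to the end of September leaves 250.
October has 31 days (219 left).
November has 30 days (189 left).
December has 31 days (158 left).
January has 31 days (127 left).
February has 28 days (99 left).
March has 31 days (68 left).
April has 30 days (38 left).
May has 31 days (7 left).
7 days into June → 7 June 1990.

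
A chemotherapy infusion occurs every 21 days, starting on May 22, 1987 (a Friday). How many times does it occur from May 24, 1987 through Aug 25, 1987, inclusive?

4

Occurrences land 21·i days after May 22, 1987 for i = 0, 1, 2, …
May 24, 1987 is 2 days after the start; 2 ÷ 21 = 0 remainder 2; since the remainder is 2, round up to i = 1. First occurrence in the window: #2 on Jun 12, 1987 (1×21 = 21 days in).
Aug 25, 1987 is 95 days after the start; 95 ÷ 21 = 4 remainder 11. Last occurrence in the window: #5 on Aug 14, 1987.
Occurrences #2 through #5: 4 in total.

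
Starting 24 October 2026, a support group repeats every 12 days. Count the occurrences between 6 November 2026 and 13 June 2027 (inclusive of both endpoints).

Occurrences land 12·i days after 24 October 2026 for i = 0, 1, 2, …
6 November 2026 is 13 days after the start; 13 ÷ 12 = 1 remainder 1; since the remainder is 1, round up to i = 2. First occurrence in the window: #3 on 17 November 2026 (2×12 = 24 days in).
13 June 2027 is 232 days after the start; 232 ÷ 12 = 19 remainder 4. Last occurrence in the window: #20 on 9 June 2027.
Occurrences #3 through #20: 18 in total.

18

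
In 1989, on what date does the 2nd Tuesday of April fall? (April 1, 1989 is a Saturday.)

1989-04-11

April 1989 begins on a Saturday, so the first Tuesday is April 4 (3 days later).
The 2nd Tuesday is 1 weeks later: 4 + 7 = 11.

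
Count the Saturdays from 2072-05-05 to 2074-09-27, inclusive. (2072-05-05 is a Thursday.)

2072-05-05 is a Thursday; the first Saturday on or after it is 2072-05-07 (2 days later).
From 2072-05-07 to 2074-09-27: 238 + 365 + 270 = 873 days (rest of 2072, 2073, to 2074-09-27 in 2074).
873 ÷ 7 = 124 full weeks with remainder 5, so 124 more Saturdays after the first → 125.

125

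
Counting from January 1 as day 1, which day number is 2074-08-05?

Days in months before August: 31 + 28 + 31 + 30 + 31 + 30 + 31 = 212.
Plus 5 days into August → day 217.

217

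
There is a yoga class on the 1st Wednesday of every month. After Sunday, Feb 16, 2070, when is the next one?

Feb 2070 starts on a Saturday, so its 1st Wednesday is Feb 5, 2070 (4 days in).
That is not after Feb 16, 2070, so look at Mar 2070.
Mar 2070 starts on a Saturday, so its 1st Wednesday is Mar 5, 2070 (4 days in).

Mar 5, 2070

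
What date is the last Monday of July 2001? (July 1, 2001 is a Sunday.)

July 2001 begins on a Sunday, so the first Monday is July 2 (1 day later).
July 2001 has 31 days. Adding weeks: 2, 9, 16, 23, 30 — the last one ≤ 31 is the 30th.

July 30, 2001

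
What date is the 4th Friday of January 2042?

January 2042 begins on a Wednesday, so the first Friday is January 3 (2 days later).
The 4th Friday is 3 weeks later: 3 + 21 = 24.

January 24, 2042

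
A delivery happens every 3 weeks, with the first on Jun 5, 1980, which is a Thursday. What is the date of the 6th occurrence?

Sep 18, 1980

The 6th occurrence is 5 intervals after the first: 5 × 21 = 105 days after Jun 5, 1980.
Jun has 30 days — 25 days to the end of Jun leaves 80.
Jul has 31 days (49 left).
Aug has 31 days (18 left).
18 days into Sep → Sep 18, 1980.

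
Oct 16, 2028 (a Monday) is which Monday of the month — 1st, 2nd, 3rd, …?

Day 16 falls in week ⌈16/7⌉ of the month.
Days 1–7 hold the 1st Monday, 8–14 the 2nd, 15–21 the 3rd, 22–28 the 4th, 29–31 the 5th.
16 is in the range for the 3rd.

3rd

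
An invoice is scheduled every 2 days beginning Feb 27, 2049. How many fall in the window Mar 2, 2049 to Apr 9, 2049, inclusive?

Occurrences land 2·i days after Feb 27, 2049 for i = 0, 1, 2, …
Mar 2, 2049 is 3 days after the start; 3 ÷ 2 = 1 remainder 1; since the remainder is 1, round up to i = 2. First occurrence in the window: #3 on Mar 3, 2049 (2×2 = 4 days in).
Apr 9, 2049 is 41 days after the start; 41 ÷ 2 = 20 remainder 1. Last occurrence in the window: #21 on Apr 8, 2049.
Occurrences #3 through #21: 19 in total.

19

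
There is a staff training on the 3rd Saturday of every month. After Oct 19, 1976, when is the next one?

Oct 1976 starts on a Friday; its first Saturday is the 2nd, so the 3rd Saturday is the 16th — Oct 16, 1976.
That is not after Oct 19, 1976, so look at Nov 1976.
Nov 1976 starts on a Monday; its first Saturday is the 6th, so the 3rd Saturday is the 20th — Nov 20, 1976.

Nov 20, 1976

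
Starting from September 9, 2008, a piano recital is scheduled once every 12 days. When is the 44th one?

The 44th occurrence is 43 intervals after the first: 43 × 12 = 516 days after September 9, 2008.
September has 30 days — 21 days to the end of September leaves 495.
From end of September to end of 2008 is 92 days (403 left).
2009 has 365 days (38 left).
January has 31 days (7 left).
7 days into February → February 7, 2010.

February 7, 2010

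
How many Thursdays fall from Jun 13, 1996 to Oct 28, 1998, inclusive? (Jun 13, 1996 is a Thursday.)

Jun 13, 1996 is a Thursday; the first Thursday on or after it is Jun 13, 1996.
From Jun 13, 1996 to Oct 28, 1998: 201 + 365 + 301 = 867 days (rest of 1996, 1997, to Oct 28, 1998 in 1998).
867 ÷ 7 = 123 full weeks with remainder 6, so 123 more Thursdays after the first → 124.

124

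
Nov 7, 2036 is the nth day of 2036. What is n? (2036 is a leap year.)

312

Days in months before Nov: 31 + 29 + 31 + 30 + 31 + 30 + 31 + 31 + 30 + 31 = 305.
Plus 7 days into Nov → day 312.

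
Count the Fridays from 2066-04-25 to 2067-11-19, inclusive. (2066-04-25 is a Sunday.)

2066-04-25 is a Sunday; the first Friday on or after it is 2066-04-30 (5 days later).
From 2066-04-30 to 2067-11-19: 245 + 323 = 568 days (rest of 2066, to 2067-11-19 in 2067).
568 ÷ 7 = 81 full weeks with remainder 1, so 81 more Fridays after the first → 82.

82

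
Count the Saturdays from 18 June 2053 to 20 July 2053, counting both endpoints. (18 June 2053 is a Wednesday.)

5

18 June 2053 is a Wednesday; the first Saturday on or after it is 21 June 2053 (3 days later).
From 21 June 2053 to 20 July 2053: 9 + 20 = 29 days (rest of June, July).
29 ÷ 7 = 4 full weeks with remainder 1, so 4 more Saturdays after the first → 5.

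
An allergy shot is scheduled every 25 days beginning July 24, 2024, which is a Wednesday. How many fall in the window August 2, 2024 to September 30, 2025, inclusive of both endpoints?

17

Occurrences land 25·i days after July 24, 2024 for i = 0, 1, 2, …
August 2, 2024 is 9 days after the start; 9 ÷ 25 = 0 remainder 9; since the remainder is 9, round up to i = 1. First occurrence in the window: #2 on August 18, 2024 (1×25 = 25 days in).
September 30, 2025 is 433 days after the start; 433 ÷ 25 = 17 remainder 8. Last occurrence in the window: #18 on September 22, 2025.
Occurrences #2 through #18: 17 in total.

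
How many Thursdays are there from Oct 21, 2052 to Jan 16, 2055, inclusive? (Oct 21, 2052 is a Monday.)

117

Oct 21, 2052 is a Monday; the first Thursday on or after it is Oct 24, 2052 (3 days later).
From Oct 24, 2052 to Jan 16, 2055: 68 + 365 + 365 + 16 = 814 days (rest of 2052, 2053, 2054, to Jan 16, 2055 in 2055).
814 ÷ 7 = 116 full weeks with remainder 2, so 116 more Thursdays after the first → 117.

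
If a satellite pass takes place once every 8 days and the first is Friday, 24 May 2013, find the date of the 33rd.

The 33rd occurrence is 32 intervals after the first: 32 × 8 = 256 days after 24 May 2013.
May has 31 days — 7 days to the end of May leaves 249.
June has 30 days (219 left).
July has 31 days (188 left).
August has 31 days (157 left).
September has 30 days (127 left).
October has 31 days (96 left).
November has 30 days (66 left).
December has 31 days (35 left).
January has 31 days (4 left).
4 days into February → 4 February 2014.

4 February 2014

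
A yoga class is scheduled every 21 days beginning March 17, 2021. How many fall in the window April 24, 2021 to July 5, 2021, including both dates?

Occurrences land 21·i days after March 17, 2021 for i = 0, 1, 2, …
April 24, 2021 is 38 days after the start; 38 ÷ 21 = 1 remainder 17; since the remainder is 17, round up to i = 2. First occurrence in the window: #3 on April 28, 2021 (2×21 = 42 days in).
July 5, 2021 is 110 days after the start; 110 ÷ 21 = 5 remainder 5. Last occurrence in the window: #6 on June 30, 2021.
Occurrences #3 through #6: 4 in total.

4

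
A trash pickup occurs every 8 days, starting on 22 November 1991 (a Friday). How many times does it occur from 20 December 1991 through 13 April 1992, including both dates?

Occurrences land 8·i days after 22 November 1991 for i = 0, 1, 2, …
20 December 1991 is 28 days after the start; 28 ÷ 8 = 3 remainder 4; since the remainder is 4, round up to i = 4. First occurrence in the window: #5 on 24 December 1991 (4×8 = 32 days in).
13 April 1992 is 143 days after the start; 143 ÷ 8 = 17 remainder 7. Last occurrence in the window: #18 on 6 April 1992.
Occurrences #5 through #18: 14 in total.

14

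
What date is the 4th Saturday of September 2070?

27 September 2070

September 2070 begins on a Monday, so the first Saturday is September 6 (5 days later).
The 4th Saturday is 3 weeks later: 6 + 21 = 27.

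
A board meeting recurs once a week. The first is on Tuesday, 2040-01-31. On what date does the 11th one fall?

The 11th occurrence is 10 intervals after the first: 10 × 7 = 70 days after 2040-01-31.
January has 31 days — 0 days to the end of January leaves 70.
February has 29 days (41 left).
March has 31 days (10 left).
10 days into April → 2040-04-10.

2040-04-10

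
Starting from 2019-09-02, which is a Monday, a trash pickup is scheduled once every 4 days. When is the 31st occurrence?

2019-12-31

The 31st occurrence is 30 intervals after the first: 30 × 4 = 120 days after 2019-09-02.
September has 30 days — 28 days to the end of September leaves 92.
October has 31 days (61 left).
November has 30 days (31 left).
31 days into December → 2019-12-31.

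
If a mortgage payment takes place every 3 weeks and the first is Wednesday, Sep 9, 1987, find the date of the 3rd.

Oct 21, 1987

The 3rd occurrence is 2 intervals after the first: 2 × 21 = 42 days after Sep 9, 1987.
Sep has 30 days — 21 days to the end of Sep leaves 21.
21 days into Oct → Oct 21, 1987.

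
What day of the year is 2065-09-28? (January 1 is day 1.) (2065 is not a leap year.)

271

Days in months before September: 31 + 28 + 31 + 30 + 31 + 30 + 31 + 31 = 243.
Plus 28 days into September → day 271.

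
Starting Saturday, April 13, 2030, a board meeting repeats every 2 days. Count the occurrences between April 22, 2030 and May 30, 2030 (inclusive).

19

Occurrences land 2·i days after April 13, 2030 for i = 0, 1, 2, …
April 22, 2030 is 9 days after the start; 9 ÷ 2 = 4 remainder 1; since the remainder is 1, round up to i = 5. First occurrence in the window: #6 on April 23, 2030 (5×2 = 10 days in).
May 30, 2030 is 47 days after the start; 47 ÷ 2 = 23 remainder 1. Last occurrence in the window: #24 on May 29, 2030.
Occurrences #6 through #24: 19 in total.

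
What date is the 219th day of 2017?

7 August 2017

January has 31 days (219 − 31 = 188 remain).
February has 28 days (188 − 28 = 160 remain).
March has 31 days (160 − 31 = 129 remain).
April has 30 days (129 − 30 = 99 remain).
May has 31 days (99 − 31 = 68 remain).
June has 30 days (68 − 30 = 38 remain).
July has 31 days (38 − 31 = 7 remain).
7 into August → August 7.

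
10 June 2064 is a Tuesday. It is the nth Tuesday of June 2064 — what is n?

Day 10 falls in week ⌈10/7⌉ of the month.
Days 1–7 hold the 1st Tuesday, 8–14 the 2nd, 15–21 the 3rd, 22–28 the 4th, 29–31 the 5th.
10 is in the range for the 2nd.

2nd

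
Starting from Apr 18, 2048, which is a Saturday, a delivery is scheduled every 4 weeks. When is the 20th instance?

The 20th occurrence is 19 intervals after the first: 19 × 28 = 532 days after Apr 18, 2048.
Apr has 30 days — 12 days to the end of Apr leaves 520.
From end of Apr to end of 2048 is 245 days (275 left).
Jan has 31 days (244 left).
Feb has 28 days (216 left).
Mar has 31 days (185 left).
Apr has 30 days (155 left).
May has 31 days (124 left).
Jun has 30 days (94 left).
Jul has 31 days (63 left).
Aug has 31 days (32 left).
Sep has 30 days (2 left).
2 days into Oct → Oct 2, 2049.

Oct 2, 2049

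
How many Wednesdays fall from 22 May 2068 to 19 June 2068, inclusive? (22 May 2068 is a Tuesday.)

4

22 May 2068 is a Tuesday; the first Wednesday on or after it is 23 May 2068 (1 day later).
From 23 May 2068 to 19 June 2068: 8 + 19 = 27 days (rest of May, June).
27 ÷ 7 = 3 full weeks with remainder 6, so 3 more Wednesdays after the first → 4.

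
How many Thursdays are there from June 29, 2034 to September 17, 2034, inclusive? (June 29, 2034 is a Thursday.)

12

June 29, 2034 is a Thursday; the first Thursday on or after it is June 29, 2034.
From June 29, 2034 to September 17, 2034: 1 + 31 + 31 + 17 = 80 days (rest of June, July, August, September).
80 ÷ 7 = 11 full weeks with remainder 3, so 11 more Thursdays after the first → 12.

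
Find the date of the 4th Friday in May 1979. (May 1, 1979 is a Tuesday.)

1979-05-25

May 1979 begins on a Tuesday, so the first Friday is May 4 (3 days later).
The 4th Friday is 3 weeks later: 4 + 21 = 25.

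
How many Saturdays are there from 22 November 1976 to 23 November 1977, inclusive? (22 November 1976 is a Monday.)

22 November 1976 is a Monday; the first Saturday on or after it is 27 November 1976 (5 days later).
From 27 November 1976 to 23 November 1977: 34 + 327 = 361 days (rest of 1976, to 23 November 1977 in 1977).
361 ÷ 7 = 51 full weeks with remainder 4, so 51 more Saturdays after the first → 52.

52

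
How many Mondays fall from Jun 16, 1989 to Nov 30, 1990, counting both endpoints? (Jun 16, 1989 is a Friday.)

Jun 16, 1989 is a Friday; the first Monday on or after it is Jun 19, 1989 (3 days later).
From Jun 19, 1989 to Nov 30, 1990: 195 + 334 = 529 days (rest of 1989, to Nov 30, 1990 in 1990).
529 ÷ 7 = 75 full weeks with remainder 4, so 75 more Mondays after the first → 76.

76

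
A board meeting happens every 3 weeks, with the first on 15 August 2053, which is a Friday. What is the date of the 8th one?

9 January 2054

The 8th occurrence is 7 intervals after the first: 7 × 21 = 147 days after 15 August 2053.
August has 31 days — 16 days to the end of August leaves 131.
September has 30 days (101 left).
October has 31 days (70 left).
November has 30 days (40 left).
December has 31 days (9 left).
9 days into January → 9 January 2054.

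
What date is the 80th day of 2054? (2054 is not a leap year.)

January has 31 days (80 − 31 = 49 remain).
February has 28 days (49 − 28 = 21 remain).
21 into March → March 21.

21 March 2054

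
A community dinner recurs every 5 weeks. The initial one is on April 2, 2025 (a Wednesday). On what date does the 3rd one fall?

The 3rd occurrence is 2 intervals after the first: 2 × 35 = 70 days after April 2, 2025.
April has 30 days — 28 days to the end of April leaves 42.
May has 31 days (11 left).
11 days into June → June 11, 2025.

June 11, 2025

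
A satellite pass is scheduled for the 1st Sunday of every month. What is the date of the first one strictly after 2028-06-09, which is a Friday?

June 2028 starts on a Thursday, so its 1st Sunday is 2028-06-04 (3 days in).
That is not after 2028-06-09, so look at July 2028.
July 2028 starts on a Saturday, so its 1st Sunday is 2028-07-02 (1 day in).

2028-07-02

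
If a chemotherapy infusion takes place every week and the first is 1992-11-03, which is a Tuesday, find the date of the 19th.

The 19th occurrence is 18 intervals after the first: 18 × 7 = 126 days after 1992-11-03.
November has 30 days — 27 days to the end of November leaves 99.
December has 31 days (68 left).
January has 31 days (37 left).
February has 28 days (9 left).
9 days into March → 1993-03-09.

1993-03-09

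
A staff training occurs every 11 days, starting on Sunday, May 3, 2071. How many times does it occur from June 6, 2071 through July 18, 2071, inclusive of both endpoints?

3

Occurrences land 11·i days after May 3, 2071 for i = 0, 1, 2, …
June 6, 2071 is 34 days after the start; 34 ÷ 11 = 3 remainder 1; since the remainder is 1, round up to i = 4. First occurrence in the window: #5 on June 16, 2071 (4×11 = 44 days in).
July 18, 2071 is 76 days after the start; 76 ÷ 11 = 6 remainder 10. Last occurrence in the window: #7 on July 8, 2071.
Occurrences #5 through #7: 3 in total.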